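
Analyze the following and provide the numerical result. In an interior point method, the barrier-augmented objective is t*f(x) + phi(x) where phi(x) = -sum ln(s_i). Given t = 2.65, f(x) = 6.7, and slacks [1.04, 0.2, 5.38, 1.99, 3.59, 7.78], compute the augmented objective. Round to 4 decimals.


Step 1: Compute log-barrier.
ln values: [0.0392, -1.6094, 1.6827, 0.6881, 1.2782, 2.0516]
phi = -(0.0392 - 1.6094 + 1.6827 + 0.6881 + 1.2782 + 2.0516) = -4.1303
Step 2: Compute augmented objective.
t*f(x) = 2.65*6.7 = 17.755
Total = 17.755 - 4.1303 = 13.6247


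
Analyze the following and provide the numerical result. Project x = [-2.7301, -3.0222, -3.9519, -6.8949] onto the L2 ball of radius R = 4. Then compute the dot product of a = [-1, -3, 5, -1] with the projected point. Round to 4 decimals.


Step 1: Compute ||x|| (intermediates to 6 decimals).
||x|| = sqrt((-2.7301)^2 + (-3.0222)^2 + (-3.9519)^2 + (-6.8949)^2) = 8.929966
Step 2: Project.
Since ||x|| > R, scale = R/||x|| = 4/8.929966 = 0.44793, proj(x) = scale * x
proj(x) = [-1.222894, -1.353734, -1.770175, -3.088433]
Step 3: Dot product.
a^T * proj(x) = -1*(-1.222894) - 3*(-1.353734) + 5*(-1.770175) - 1*(-3.088433) = -0.4783


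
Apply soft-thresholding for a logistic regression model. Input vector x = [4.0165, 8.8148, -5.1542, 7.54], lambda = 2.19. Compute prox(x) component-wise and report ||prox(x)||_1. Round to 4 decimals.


Soft-thresholding with lambda = 2.19:
prox(4.0165) = sign(4.0165)*max(|4.0165| - 2.19, 0) = 1.8265
prox(8.8148) = sign(8.8148)*max(|8.8148| - 2.19, 0) = 6.6248
prox(-5.1542) = sign(-5.1542)*max(|-5.1542| - 2.19, 0) = -2.9642
prox(7.54) = sign(7.54)*max(|7.54| - 2.19, 0) = 5.35
prox(x) = [1.8265, 6.6248, -2.9642, 5.35]
||prox(x)||_1 = 1.8265 + 6.6248 + 2.9642 + 5.35 = 16.7655


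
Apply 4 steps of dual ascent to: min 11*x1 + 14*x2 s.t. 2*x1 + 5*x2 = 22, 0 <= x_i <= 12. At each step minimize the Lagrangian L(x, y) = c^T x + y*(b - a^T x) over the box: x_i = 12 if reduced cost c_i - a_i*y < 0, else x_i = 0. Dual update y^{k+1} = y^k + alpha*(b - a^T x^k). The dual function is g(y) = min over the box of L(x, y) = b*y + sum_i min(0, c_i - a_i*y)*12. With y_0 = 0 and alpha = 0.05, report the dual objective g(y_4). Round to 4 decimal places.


Dual ascent for LP: min 11*x1 + 14*x2, 2*x1 + 5*x2 = 22, 0 <= x_i <= 12
Step 1: y^k = 0.0, reduced costs: (11.0, 14.0)
  x^k = (0.0, 0.0), subgradient = b - a^T x = 22.0
  y^{k+1} = 0.0 + 0.05*22.0 = 1.1
Step 2: y^k = 1.1, reduced costs: (8.8, 8.5)
  x^k = (0.0, 0.0), subgradient = b - a^T x = 22.0
  y^{k+1} = 1.1 + 0.05*22.0 = 2.2
Step 3: y^k = 2.2, reduced costs: (6.6, 3.0)
  x^k = (0.0, 0.0), subgradient = b - a^T x = 22.0
  y^{k+1} = 2.2 + 0.05*22.0 = 3.3
Step 4: y^k = 3.3, reduced costs: (4.4, -2.5)
  x^k = (0.0, 12.0), subgradient = b - a^T x = -38.0
  y^{k+1} = 3.3 + 0.05*-38.0 = 1.4
Dual objective at y_4 = 1.4: reduced costs (8.2, 7.0), box minimizer x = (0.0, 0.0)
g(y_4) = b*y + (c1 - a1*y)*x1 + (c2 - a2*y)*x2 = 22*1.4 + 8.2*0.0 + 7.0*0.0 = 30.8 + 0.0 + 0.0 = 30.8


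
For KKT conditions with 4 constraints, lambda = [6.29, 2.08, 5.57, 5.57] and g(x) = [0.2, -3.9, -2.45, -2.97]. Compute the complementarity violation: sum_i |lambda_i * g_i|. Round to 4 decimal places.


KKT complementary slackness check:
lambda_1 * g_1 = 6.29 * 0.2 = 1.258
lambda_2 * g_2 = 2.08 * -3.9 = -8.112
lambda_3 * g_3 = 5.57 * -2.45 = -13.6465
lambda_4 * g_4 = 5.57 * -2.97 = -16.5429
Total violation = 1.258 + 8.112 + 13.6465 + 16.5429 = 39.5594


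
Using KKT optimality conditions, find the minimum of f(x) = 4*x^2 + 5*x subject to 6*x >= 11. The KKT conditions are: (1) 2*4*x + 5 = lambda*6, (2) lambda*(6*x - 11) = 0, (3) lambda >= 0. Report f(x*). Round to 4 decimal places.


Step 1: Try lambda = 0 (constraint inactive).
x_unc = -5/(2*4) = -0.625
Check: 6*-0.625 = -3.75 < 11 -- violated!
Step 2: Constraint must be active: 6*x = 11
x* = 11/6 = 1.8333 (rounded; the exact value 11/6 is used below)
lambda = (2*4*(11/6) + 5)/6 = 3.2778
Step 3: Compute optimal value.
f(x*) = 4*(11/6)^2 + 5*(11/6) = 22.6111


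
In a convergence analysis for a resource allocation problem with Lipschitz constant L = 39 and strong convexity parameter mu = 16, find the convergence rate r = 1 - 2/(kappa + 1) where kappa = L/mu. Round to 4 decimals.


Step 1: Compute the condition number.
kappa = L/mu = 39/16 = 2.4375
Step 2: Compute the convergence rate.
r = 1 - 2/(kappa + 1) = 1 - 2*mu/(L + mu) = (L - mu)/(L + mu) = 23/55 = 0.4182


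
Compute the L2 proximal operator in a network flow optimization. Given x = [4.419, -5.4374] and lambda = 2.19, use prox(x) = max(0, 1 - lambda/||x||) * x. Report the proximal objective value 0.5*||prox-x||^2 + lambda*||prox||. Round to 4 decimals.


Step 1: Compute ||x||.
||x|| = 7.0066
Step 2: Compute scaling factor.
scale = max(0, 1 - 2.19/7.0066) = 0.6874
Step 3: prox(x) = [3.0378, -3.7379]
||prox(x)|| = 4.8166
Step 4: Proximal objective.
0.5*||prox-x||^2 = 2.3981
lambda*||prox|| = 10.5484
Total = 12.9465


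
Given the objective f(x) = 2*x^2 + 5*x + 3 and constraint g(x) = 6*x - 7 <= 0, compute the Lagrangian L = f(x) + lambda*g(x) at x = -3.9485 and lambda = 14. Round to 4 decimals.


Step 1: Evaluate f(x).
f(-3.9485) = 2*(-3.9485)^2 + 5*(-3.9485) + 3 = 14.4388
Step 2: Evaluate g(x).
g(-3.9485) = 6*-3.9485 - 7 = -30.691
Step 3: Compute Lagrangian.
L = 14.4388 + 14*-30.691 = -415.2352


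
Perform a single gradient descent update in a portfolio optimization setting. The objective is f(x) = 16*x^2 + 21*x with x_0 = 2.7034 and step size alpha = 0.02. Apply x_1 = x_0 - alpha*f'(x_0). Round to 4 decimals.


We compute the gradient at x_0 and apply the update.
f'(x) = 32*x + 21
f'(2.7034) = 32*2.7034 + 21 = 107.5088
x_1 = 2.7034 - 0.02*107.5088 = 0.5532


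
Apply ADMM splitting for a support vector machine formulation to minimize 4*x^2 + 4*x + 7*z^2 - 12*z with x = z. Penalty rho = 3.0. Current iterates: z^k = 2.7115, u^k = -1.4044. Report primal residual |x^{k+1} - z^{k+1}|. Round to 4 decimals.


ADMM iteration with rho = 3.0, z^k = 2.7115, u^k = -1.4044
Step 1: x-update.
Minimize 4*x^2 + 4*x + (3.0/2)*(x - 2.7115 - 1.4044)^2
FOC: (2*4 + 3.0)*x = -4 + 3.0*(2.7115 + 1.4044)
x^{k+1} = 0.7589
Step 2: z-update.
Minimize 7*z^2 - 12*z + (3.0/2)*(0.7589 - z - 1.4044)^2
FOC: (2*7 + 3.0)*z = 12 + 3.0*(0.7589 - 1.4044)
z^{k+1} = 0.592
Step 3: u-update.
u^{k+1} = -1.4044 + 0.7589 - 0.592 = -1.2375
Step 4: Primal residual = |0.7589 - 0.592| = 0.1669


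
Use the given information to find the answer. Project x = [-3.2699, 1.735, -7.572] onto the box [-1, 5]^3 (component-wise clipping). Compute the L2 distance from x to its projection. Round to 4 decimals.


Project each component onto [-1, 5].
clip(-3.2699) = -1.0, clip(1.735) = 1.735, clip(-7.572) = -1.0
Projection = [-1.0, 1.735, -1.0]
Squared diffs: [5.1524, 0.0, 43.1912]
Distance = sqrt(48.3436) = 6.953


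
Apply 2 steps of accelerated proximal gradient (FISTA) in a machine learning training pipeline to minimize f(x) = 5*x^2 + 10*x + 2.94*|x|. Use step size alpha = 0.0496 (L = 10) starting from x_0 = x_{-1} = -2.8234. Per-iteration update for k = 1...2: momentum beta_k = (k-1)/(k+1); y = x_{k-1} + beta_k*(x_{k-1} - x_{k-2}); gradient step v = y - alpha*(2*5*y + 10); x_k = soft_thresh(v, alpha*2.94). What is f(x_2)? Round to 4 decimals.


FISTA on f(x) = 5*x^2 + 10*x + 2.94*|x|
L = 10, alpha = 0.0496
Iteration 1: beta = 0.0, y = -2.8234 + 0.0*(-2.8234 + 2.8234) = -2.8234
  grad(y) = -18.234, v = y - alpha*grad = -1.919
  prox(v) = soft_thresh(-1.919, 0.1458) = -1.7732
Iteration 2: beta = 0.3333, y = -1.7732 + 0.3333*(-1.7732 + 2.8234) = -1.4231
  grad(y) = -4.2309, v = y - alpha*grad = -1.2132
  prox(v) = soft_thresh(-1.2132, 0.1458) = -1.0674
f(x_2) = 5*(-1.0674)^2 + 10*(-1.0674) + 2.94*|-1.0674| = -1.8391


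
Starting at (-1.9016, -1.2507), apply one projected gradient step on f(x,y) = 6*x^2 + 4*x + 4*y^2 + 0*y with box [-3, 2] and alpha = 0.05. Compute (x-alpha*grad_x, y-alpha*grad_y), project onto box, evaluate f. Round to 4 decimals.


Step 1: Compute gradient at (-1.9016, -1.2507).
grad_x = 2*6*-1.9016 + 4 = -18.8192
grad_y = 2*4*-1.2507 + 0 = -10.0056
Step 2: Gradient step.
x_raw = -1.9016 - 0.05*-18.8192 = -0.9606
y_raw = -1.2507 - 0.05*-10.0056 = -0.7504
Step 3: Project onto [-3, 2].
x_proj = clip(-0.9606) = -0.9606
y_proj = clip(-0.7504) = -0.7504
Step 4: Evaluate f.
f(-0.9606, -0.7504) = 3.9469


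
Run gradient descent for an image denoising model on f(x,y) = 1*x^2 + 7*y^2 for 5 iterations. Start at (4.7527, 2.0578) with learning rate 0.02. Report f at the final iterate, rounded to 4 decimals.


Gradient descent on f(x,y) = 1*x^2 + 7*y^2.
Starting point: (4.7527, 2.0578), alpha = 0.02
Step 1: grad_x = 2*1*4.7527 = 9.5054, grad_y = 2*7*2.0578 = 28.8092
  x_1 = 4.7527 - 0.02*9.5054 = 4.5626
  y_1 = 2.0578 - 0.02*28.8092 = 1.4816
Step 2: grad_x = 2*1*4.5626 = 9.1252, grad_y = 2*7*1.4816 = 20.7426
  x_2 = 4.5626 - 0.02*9.1252 = 4.3801
  y_2 = 1.4816 - 0.02*20.7426 = 1.0668
Step 3: grad_x = 2*1*4.3801 = 8.7602, grad_y = 2*7*1.0668 = 14.9347
  x_3 = 4.3801 - 0.02*8.7602 = 4.2049
  y_3 = 1.0668 - 0.02*14.9347 = 0.7681
Step 4: grad_x = 2*1*4.2049 = 8.4098, grad_y = 2*7*0.7681 = 10.753
  x_4 = 4.2049 - 0.02*8.4098 = 4.0367
  y_4 = 0.7681 - 0.02*10.753 = 0.553
Step 5: grad_x = 2*1*4.0367 = 8.0734, grad_y = 2*7*0.553 = 7.7421
  x_5 = 4.0367 - 0.02*8.0734 = 3.8752
  y_5 = 0.553 - 0.02*7.7421 = 0.3982
f(3.8752, 0.3982) = 1*3.8752^2 + 7*0.3982^2 = 16.1271


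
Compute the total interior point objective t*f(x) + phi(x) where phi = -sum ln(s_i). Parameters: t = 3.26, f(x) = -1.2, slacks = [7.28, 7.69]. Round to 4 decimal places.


Step 1: Compute log-barrier.
ln values: [1.9851, 2.0399]
phi = -(1.9851 + 2.0399) = -4.0251
Step 2: Compute augmented objective.
t*f(x) = 3.26*-1.2 = -3.912
Total = -3.912 - 4.0251 = -7.9371


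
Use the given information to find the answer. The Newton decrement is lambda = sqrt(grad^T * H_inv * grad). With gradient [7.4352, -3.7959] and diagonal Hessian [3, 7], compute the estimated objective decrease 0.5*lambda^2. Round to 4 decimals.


Step 1: H is diagonal, so H^(-1) * g = [2.4784, -0.5423].
Step 2: g^T H^(-1) g = sum_i g_i^2 / H_ii
  = (7.4352)^2/3 + (-3.7959)^2/7
  = 18.4274 + 2.0584 = 20.4858
Step 3: Objective decrease = 0.5 * g^T H^(-1) g = 10.2429


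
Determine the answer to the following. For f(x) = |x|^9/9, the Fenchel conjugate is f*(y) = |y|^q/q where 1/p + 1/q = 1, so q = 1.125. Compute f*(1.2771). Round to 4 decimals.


The conjugate exponent q satisfies 1/p + 1/q = 1.
p = 9, so q = 9/(9 - 1) = 1.125
|y|^q = 1.2771^1.125 = 1.3167
f*(1.2771) = 1.3167 / 1.125 = 1.1704


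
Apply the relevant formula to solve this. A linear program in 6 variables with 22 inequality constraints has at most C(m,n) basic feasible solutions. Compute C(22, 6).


Each vertex corresponds to some choice of n active constraints out of m, so the number of vertices is at most C(m, n) = m! / (n!(m-n)!).
m = 22, n = 6
Numerator: 22 * 21 * 20 * 19 * 18 * 17
Denominator: 6! = 720
C(22, 6) = 74613


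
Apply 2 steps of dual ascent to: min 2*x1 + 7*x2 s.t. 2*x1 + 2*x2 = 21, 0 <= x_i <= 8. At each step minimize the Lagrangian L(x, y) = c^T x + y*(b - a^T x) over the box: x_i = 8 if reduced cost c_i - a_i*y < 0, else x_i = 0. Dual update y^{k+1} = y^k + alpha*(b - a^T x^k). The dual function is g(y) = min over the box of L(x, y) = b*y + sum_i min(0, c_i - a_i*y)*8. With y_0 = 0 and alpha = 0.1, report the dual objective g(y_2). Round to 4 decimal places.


Dual ascent for LP: min 2*x1 + 7*x2, 2*x1 + 2*x2 = 21, 0 <= x_i <= 8
Step 1: y^k = 0.0, reduced costs: (2.0, 7.0)
  x^k = (0.0, 0.0), subgradient = b - a^T x = 21.0
  y^{k+1} = 0.0 + 0.1*21.0 = 2.1
Step 2: y^k = 2.1, reduced costs: (-2.2, 2.8)
  x^k = (8.0, 0.0), subgradient = b - a^T x = 5.0
  y^{k+1} = 2.1 + 0.1*5.0 = 2.6
Dual objective at y_2 = 2.6: reduced costs (-3.2, 1.8), box minimizer x = (8.0, 0.0)
g(y_2) = b*y + (c1 - a1*y)*x1 + (c2 - a2*y)*x2 = 21*2.6 + (-3.2)*8.0 + 1.8*0.0 = 54.6 - 25.6 + 0.0 = 29.0


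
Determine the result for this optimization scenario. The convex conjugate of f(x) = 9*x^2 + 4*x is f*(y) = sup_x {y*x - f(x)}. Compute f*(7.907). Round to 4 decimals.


f*(y) = sup_x {y*x - a*x^2 - b*x} = sup_x {(y-b)*x - a*x^2}
FOC: (y - b) - 2a*x = 0 => x* = (y - b)/(2a)
x* = (7.907 - 4)/(2*9) = 0.2171
f*(7.907) = (y-b)^2/(4a) = (7.907 - 4)^2/(4*9)
= 15.2646/36 = 0.424


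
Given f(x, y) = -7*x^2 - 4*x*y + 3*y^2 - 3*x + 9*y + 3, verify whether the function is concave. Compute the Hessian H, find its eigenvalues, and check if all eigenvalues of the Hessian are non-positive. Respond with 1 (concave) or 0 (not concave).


The Hessian of f(x,y) = -7*x^2 - 4*x*y + 3*y^2 - 3*x + 9*y + 3 is:
H = [[-14, -4], [-4, 6]]
Trace = -14 + 6 = -8
Determinant = -14*6 - (-4)^2 = -100
Discriminant = (-8)^2 - 4*-100 = 464.0
Eigenvalues: lambda_1 = -14.7703, lambda_2 = 6.7703
The function is not concave.

0


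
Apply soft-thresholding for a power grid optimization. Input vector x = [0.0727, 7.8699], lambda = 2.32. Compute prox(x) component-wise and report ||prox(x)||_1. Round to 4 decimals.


Soft-thresholding with lambda = 2.32:
prox(0.0727) = sign(0.0727)*max(|0.0727| - 2.32, 0) = 0.0
prox(7.8699) = sign(7.8699)*max(|7.8699| - 2.32, 0) = 5.5499
prox(x) = [0.0, 5.5499]
||prox(x)||_1 = 0.0 + 5.5499 = 5.5499


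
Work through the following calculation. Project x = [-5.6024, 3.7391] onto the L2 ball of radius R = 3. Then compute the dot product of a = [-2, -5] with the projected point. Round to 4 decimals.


Step 1: Compute ||x|| (intermediates to 6 decimals).
||x|| = sqrt((-5.6024)^2 + 3.7391^2) = 6.735559
Step 2: Project.
Since ||x|| > R, scale = R/||x|| = 3/6.735559 = 0.445397, proj(x) = scale * x
proj(x) = [-2.495292, 1.665384]
Step 3: Dot product.
a^T * proj(x) = -2*(-2.495292) - 5*1.665384 = -3.3363


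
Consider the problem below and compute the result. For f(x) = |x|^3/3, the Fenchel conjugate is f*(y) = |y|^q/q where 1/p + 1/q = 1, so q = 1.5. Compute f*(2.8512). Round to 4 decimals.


The conjugate exponent q satisfies 1/p + 1/q = 1.
p = 3, so q = 3/(3 - 1) = 1.5
|y|^q = 2.8512^1.5 = 4.8144
f*(2.8512) = 4.8144 / 1.5 = 3.2096


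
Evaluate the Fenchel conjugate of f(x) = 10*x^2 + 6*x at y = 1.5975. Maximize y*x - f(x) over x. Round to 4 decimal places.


f*(y) = sup_x {y*x - a*x^2 - b*x} = sup_x {(y-b)*x - a*x^2}
FOC: (y - b) - 2a*x = 0 => x* = (y - b)/(2a)
x* = (1.5975 - 6)/(2*10) = -0.2201
f*(1.5975) = (y-b)^2/(4a) = (1.5975 - 6)^2/(4*10)
= 19.382/40 = 0.4846


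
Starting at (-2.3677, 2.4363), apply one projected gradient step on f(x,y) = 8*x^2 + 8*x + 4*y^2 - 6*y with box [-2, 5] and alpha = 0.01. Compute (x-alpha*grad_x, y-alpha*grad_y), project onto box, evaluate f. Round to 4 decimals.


Step 1: Compute gradient at (-2.3677, 2.4363).
grad_x = 2*8*-2.3677 + 8 = -29.8832
grad_y = 2*4*2.4363 - 6 = 13.4904
Step 2: Gradient step.
x_raw = -2.3677 - 0.01*-29.8832 = -2.0689
y_raw = 2.4363 - 0.01*13.4904 = 2.3014
Step 3: Project onto [-2, 5].
x_proj = clip(-2.0689) = -2.0
y_proj = clip(2.3014) = 2.3014
Step 4: Evaluate f.
f(-2.0, 2.3014) = 23.3773


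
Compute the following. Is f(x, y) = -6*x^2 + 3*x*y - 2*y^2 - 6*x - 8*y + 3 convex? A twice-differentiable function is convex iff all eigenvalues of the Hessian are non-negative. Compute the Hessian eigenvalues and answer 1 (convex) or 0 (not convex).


The Hessian of f(x,y) = -6*x^2 + 3*x*y - 2*y^2 - 6*x - 8*y + 3 is:
H = [[-12, 3], [3, -4]]
Trace = -12 - 4 = -16
Determinant = -12*-4 - (3)^2 = 39
Discriminant = (-16)^2 - 4*39 = 100.0
Eigenvalues: lambda_1 = -13.0, lambda_2 = -3.0
The function is not convex.

0


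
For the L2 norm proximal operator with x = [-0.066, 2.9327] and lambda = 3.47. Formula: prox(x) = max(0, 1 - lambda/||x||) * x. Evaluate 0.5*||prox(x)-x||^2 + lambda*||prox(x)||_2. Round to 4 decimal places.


Step 1: Compute ||x||.
||x|| = 2.9334
Step 2: Compute scaling factor.
scale = max(0, 1 - 3.47/2.9334) = 0.0
Step 3: prox(x) = [-0.0, 0.0]
||prox(x)|| = 0.0
Step 4: Proximal objective.
0.5*||prox-x||^2 = 4.3025
lambda*||prox|| = 0.0
Total = 4.3025


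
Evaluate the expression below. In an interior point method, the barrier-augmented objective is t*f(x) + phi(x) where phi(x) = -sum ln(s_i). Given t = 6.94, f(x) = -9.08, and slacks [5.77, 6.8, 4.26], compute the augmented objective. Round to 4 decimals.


Step 1: Compute log-barrier.
ln values: [1.7527, 1.9169, 1.4493]
phi = -(1.7527 + 1.9169 + 1.4493) = -5.1189
Step 2: Compute augmented objective.
t*f(x) = 6.94*-9.08 = -63.0152
Total = -63.0152 - 5.1189 = -68.1341


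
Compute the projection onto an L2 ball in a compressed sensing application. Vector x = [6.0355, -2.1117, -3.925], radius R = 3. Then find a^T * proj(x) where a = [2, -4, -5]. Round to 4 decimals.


Step 1: Compute ||x|| (intermediates to 6 decimals).
||x|| = sqrt(6.0355^2 + (-2.1117)^2 + (-3.925)^2) = 7.50281
Step 2: Project.
Since ||x|| > R, scale = R/||x|| = 3/7.50281 = 0.39985, proj(x) = scale * x
proj(x) = [2.413295, -0.844363, -1.569411]
Step 3: Dot product.
a^T * proj(x) = 2*2.413295 - 4*(-0.844363) - 5*(-1.569411) = 16.0511


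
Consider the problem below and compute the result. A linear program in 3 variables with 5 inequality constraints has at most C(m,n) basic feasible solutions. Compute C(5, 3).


Each vertex corresponds to some choice of n active constraints out of m, so the number of vertices is at most C(m, n) = m! / (n!(m-n)!).
m = 5, n = 3
Numerator: 5 * 4 * 3
Denominator: 3! = 6
C(5, 3) = 10


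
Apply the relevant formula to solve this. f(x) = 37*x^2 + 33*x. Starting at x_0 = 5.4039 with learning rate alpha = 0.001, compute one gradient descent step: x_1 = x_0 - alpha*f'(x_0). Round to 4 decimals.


We compute the gradient at x_0 and apply the update.
f'(x) = 74*x + 33
f'(5.4039) = 74*5.4039 + 33 = 432.8886
x_1 = 5.4039 - 0.001*432.8886 = 4.971


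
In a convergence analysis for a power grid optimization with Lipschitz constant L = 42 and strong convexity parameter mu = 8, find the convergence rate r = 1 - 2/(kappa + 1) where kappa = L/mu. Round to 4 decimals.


Step 1: Compute the condition number.
kappa = L/mu = 42/8 = 5.25
Step 2: Compute the convergence rate.
r = 1 - 2/(kappa + 1) = 1 - 2*mu/(L + mu) = (L - mu)/(L + mu) = 34/50 = 0.68


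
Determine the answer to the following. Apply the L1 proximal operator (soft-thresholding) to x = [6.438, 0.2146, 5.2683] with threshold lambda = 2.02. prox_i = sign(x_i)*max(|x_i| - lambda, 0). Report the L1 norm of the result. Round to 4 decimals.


Soft-thresholding with lambda = 2.02:
prox(6.438) = sign(6.438)*max(|6.438| - 2.02, 0) = 4.418
prox(0.2146) = sign(0.2146)*max(|0.2146| - 2.02, 0) = 0.0
prox(5.2683) = sign(5.2683)*max(|5.2683| - 2.02, 0) = 3.2483
prox(x) = [4.418, 0.0, 3.2483]
||prox(x)||_1 = 4.418 + 0.0 + 3.2483 = 7.6663


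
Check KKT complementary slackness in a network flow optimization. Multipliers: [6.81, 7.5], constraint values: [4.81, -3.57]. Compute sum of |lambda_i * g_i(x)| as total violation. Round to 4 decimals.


KKT complementary slackness check:
lambda_1 * g_1 = 6.81 * 4.81 = 32.7561
lambda_2 * g_2 = 7.5 * -3.57 = -26.775
Total violation = 32.7561 + 26.775 = 59.5311


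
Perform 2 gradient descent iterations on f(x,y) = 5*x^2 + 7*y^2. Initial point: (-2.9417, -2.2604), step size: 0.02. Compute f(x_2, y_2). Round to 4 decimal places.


Gradient descent on f(x,y) = 5*x^2 + 7*y^2.
Starting point: (-2.9417, -2.2604), alpha = 0.02
Step 1: grad_x = 2*5*-2.9417 = -29.417, grad_y = 2*7*-2.2604 = -31.6456
  x_1 = -2.9417 - 0.02*-29.417 = -2.3534
  y_1 = -2.2604 - 0.02*-31.6456 = -1.6275
Step 2: grad_x = 2*5*-2.3534 = -23.5336, grad_y = 2*7*-1.6275 = -22.7848
  x_2 = -2.3534 - 0.02*-23.5336 = -1.8827
  y_2 = -1.6275 - 0.02*-22.7848 = -1.1718
f(-1.8827, -1.1718) = 5*(-1.8827)^2 + 7*(-1.1718)^2 = 27.3342


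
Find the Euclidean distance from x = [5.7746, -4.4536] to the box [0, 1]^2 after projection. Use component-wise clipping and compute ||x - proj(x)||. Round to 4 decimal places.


Project each component onto [0, 1].
clip(5.7746) = 1.0, clip(-4.4536) = 0.0
Projection = [1.0, 0.0]
Squared diffs: [22.7968, 19.8346]
Distance = sqrt(42.6314) = 6.5293


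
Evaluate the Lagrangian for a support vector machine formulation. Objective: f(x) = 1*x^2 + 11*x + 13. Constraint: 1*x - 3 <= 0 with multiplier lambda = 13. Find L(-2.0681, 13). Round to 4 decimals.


Step 1: Evaluate f(x).
f(-2.0681) = 1*(-2.0681)^2 + 11*(-2.0681) + 13 = -5.4721
Step 2: Evaluate g(x).
g(-2.0681) = 1*-2.0681 - 3 = -5.0681
Step 3: Compute Lagrangian.
L = -5.4721 + 13*-5.0681 = -71.3574


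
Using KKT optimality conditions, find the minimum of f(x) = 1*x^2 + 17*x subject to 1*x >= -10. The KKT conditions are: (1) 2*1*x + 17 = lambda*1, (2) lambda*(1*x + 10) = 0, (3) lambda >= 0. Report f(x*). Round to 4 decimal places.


Step 1: Try lambda = 0 (constraint inactive).
Stationarity: 2*1*x + 17 = 0
x* = -17/(2*1) = -8.5
Check constraint: 1*-8.5 = -8.5 >= -10 -- satisfied.
Step 2: Compute optimal value.
f(x*) = 1*(-8.5)^2 + 17*(-8.5) = -72.25


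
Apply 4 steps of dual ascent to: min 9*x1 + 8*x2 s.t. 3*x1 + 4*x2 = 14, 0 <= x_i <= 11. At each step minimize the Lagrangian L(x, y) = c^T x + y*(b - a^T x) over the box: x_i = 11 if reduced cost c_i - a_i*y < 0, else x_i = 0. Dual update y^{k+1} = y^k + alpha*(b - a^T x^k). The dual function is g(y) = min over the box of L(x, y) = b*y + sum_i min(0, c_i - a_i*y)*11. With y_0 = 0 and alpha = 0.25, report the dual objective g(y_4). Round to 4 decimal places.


Dual ascent for LP: min 9*x1 + 8*x2, 3*x1 + 4*x2 = 14, 0 <= x_i <= 11
Step 1: y^k = 0.0, reduced costs: (9.0, 8.0)
  x^k = (0.0, 0.0), subgradient = b - a^T x = 14.0
  y^{k+1} = 0.0 + 0.25*14.0 = 3.5
Step 2: y^k = 3.5, reduced costs: (-1.5, -6.0)
  x^k = (11.0, 11.0), subgradient = b - a^T x = -63.0
  y^{k+1} = 3.5 + 0.25*-63.0 = -12.25
Step 3: y^k = -12.25, reduced costs: (45.75, 57.0)
  x^k = (0.0, 0.0), subgradient = b - a^T x = 14.0
  y^{k+1} = -12.25 + 0.25*14.0 = -8.75
Step 4: y^k = -8.75, reduced costs: (35.25, 43.0)
  x^k = (0.0, 0.0), subgradient = b - a^T x = 14.0
  y^{k+1} = -8.75 + 0.25*14.0 = -5.25
Dual objective at y_4 = -5.25: reduced costs (24.75, 29.0), box minimizer x = (0.0, 0.0)
g(y_4) = b*y + (c1 - a1*y)*x1 + (c2 - a2*y)*x2 = 14*(-5.25) + 24.75*0.0 + 29.0*0.0 = -73.5 + 0.0 + 0.0 = -73.5


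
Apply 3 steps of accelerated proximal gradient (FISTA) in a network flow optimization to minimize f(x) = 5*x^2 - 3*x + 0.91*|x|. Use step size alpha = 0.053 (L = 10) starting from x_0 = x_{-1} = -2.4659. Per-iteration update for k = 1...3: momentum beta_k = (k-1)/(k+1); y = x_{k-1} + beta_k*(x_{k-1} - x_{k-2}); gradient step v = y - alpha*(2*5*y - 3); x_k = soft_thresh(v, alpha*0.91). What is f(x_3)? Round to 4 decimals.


FISTA on f(x) = 5*x^2 - 3*x + 0.91*|x|
L = 10, alpha = 0.053
Iteration 1: beta = 0.0, y = -2.4659 + 0.0*(-2.4659 + 2.4659) = -2.4659
  grad(y) = -27.659, v = y - alpha*grad = -1.0
  prox(v) = soft_thresh(-1.0, 0.0482) = -0.9517
Iteration 2: beta = 0.3333, y = -0.9517 + 0.3333*(-0.9517 + 2.4659) = -0.447
  grad(y) = -7.4702, v = y - alpha*grad = -0.0511
  prox(v) = soft_thresh(-0.0511, 0.0482) = -0.0029
Iteration 3: beta = 0.5, y = -0.0029 + 0.5*(-0.0029 + 0.9517) = 0.4716
  grad(y) = 1.7156, v = y - alpha*grad = 0.3806
  prox(v) = soft_thresh(0.3806, 0.0482) = 0.3324
f(x_3) = 5*0.3324^2 - 3*0.3324 + 0.91*|0.3324| = -0.1423


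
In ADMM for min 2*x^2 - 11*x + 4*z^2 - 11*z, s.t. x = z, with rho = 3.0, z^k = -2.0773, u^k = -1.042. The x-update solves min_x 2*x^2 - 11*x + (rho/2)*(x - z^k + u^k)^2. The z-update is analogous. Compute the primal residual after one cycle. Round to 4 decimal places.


ADMM iteration with rho = 3.0, z^k = -2.0773, u^k = -1.042
Step 1: x-update.
Minimize 2*x^2 - 11*x + (3.0/2)*(x + 2.0773 - 1.042)^2
FOC: (2*2 + 3.0)*x = 11 + 3.0*(-2.0773 + 1.042)
x^{k+1} = 1.1277
Step 2: z-update.
Minimize 4*z^2 - 11*z + (3.0/2)*(1.1277 - z - 1.042)^2
FOC: (2*4 + 3.0)*z = 11 + 3.0*(1.1277 - 1.042)
z^{k+1} = 1.0234
Step 3: u-update.
u^{k+1} = -1.042 + 1.1277 - 1.0234 = -0.9377
Step 4: Primal residual = |1.1277 - 1.0234| = 0.1043


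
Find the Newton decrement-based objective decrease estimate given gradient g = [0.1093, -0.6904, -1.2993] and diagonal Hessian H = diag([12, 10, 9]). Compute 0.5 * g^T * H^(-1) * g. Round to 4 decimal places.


Step 1: H is diagonal, so H^(-1) * g = [0.0091, -0.069, -0.1444].
Step 2: g^T H^(-1) g = sum_i g_i^2 / H_ii
  = (0.1093)^2/12 + (-0.6904)^2/10 + (-1.2993)^2/9
  = 0.001 + 0.0477 + 0.1876 = 0.2362
Step 3: Objective decrease = 0.5 * g^T H^(-1) g = 0.1181


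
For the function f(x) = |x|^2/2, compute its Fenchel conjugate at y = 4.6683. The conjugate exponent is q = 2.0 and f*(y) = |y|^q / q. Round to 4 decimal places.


The conjugate exponent q satisfies 1/p + 1/q = 1.
p = 2, so q = 2/(2 - 1) = 2.0
|y|^q = 4.6683^2.0 = 21.793
f*(4.6683) = 21.793 / 2.0 = 10.8965


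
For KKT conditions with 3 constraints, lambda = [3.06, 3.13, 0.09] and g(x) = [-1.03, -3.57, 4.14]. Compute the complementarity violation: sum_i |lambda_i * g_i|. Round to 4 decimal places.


KKT complementary slackness check:
lambda_1 * g_1 = 3.06 * -1.03 = -3.1518
lambda_2 * g_2 = 3.13 * -3.57 = -11.1741
lambda_3 * g_3 = 0.09 * 4.14 = 0.3726
Total violation = 3.1518 + 11.1741 + 0.3726 = 14.6985


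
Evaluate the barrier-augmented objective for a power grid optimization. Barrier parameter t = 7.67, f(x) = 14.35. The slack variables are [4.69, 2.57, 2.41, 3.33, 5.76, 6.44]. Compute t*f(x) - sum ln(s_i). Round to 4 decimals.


Step 1: Compute log-barrier.
ln values: [1.5454, 0.9439, 0.8796, 1.203, 1.7509, 1.8625]
phi = -(1.5454 + 0.9439 + 0.8796 + 1.203 + 1.7509 + 1.8625) = -8.1854
Step 2: Compute augmented objective.
t*f(x) = 7.67*14.35 = 110.0645
Total = 110.0645 - 8.1854 = 101.8791


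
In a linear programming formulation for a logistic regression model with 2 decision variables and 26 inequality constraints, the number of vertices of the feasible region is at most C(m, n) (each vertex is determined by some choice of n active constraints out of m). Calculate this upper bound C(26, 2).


Each vertex corresponds to some choice of n active constraints out of m, so the number of vertices is at most C(m, n) = m! / (n!(m-n)!).
m = 26, n = 2
Numerator: 26 * 25
Denominator: 2! = 2
C(26, 2) = 325


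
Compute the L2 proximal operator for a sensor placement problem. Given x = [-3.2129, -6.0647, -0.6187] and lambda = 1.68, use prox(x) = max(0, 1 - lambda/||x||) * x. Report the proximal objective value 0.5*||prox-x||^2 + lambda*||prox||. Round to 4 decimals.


Step 1: Compute ||x||.
||x|| = 6.891
Step 2: Compute scaling factor.
scale = max(0, 1 - 1.68/6.891) = 0.7562
Step 3: prox(x) = [-2.4296, -4.5862, -0.4679]
||prox(x)|| = 5.211
Step 4: Proximal objective.
0.5*||prox-x||^2 = 1.4112
lambda*||prox|| = 8.7545
Total = 10.1657


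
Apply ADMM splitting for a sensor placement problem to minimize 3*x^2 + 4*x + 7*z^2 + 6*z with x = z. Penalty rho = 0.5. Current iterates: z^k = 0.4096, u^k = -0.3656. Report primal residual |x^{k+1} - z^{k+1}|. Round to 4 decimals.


ADMM iteration with rho = 0.5, z^k = 0.4096, u^k = -0.3656
Step 1: x-update.
Minimize 3*x^2 + 4*x + (0.5/2)*(x - 0.4096 - 0.3656)^2
FOC: (2*3 + 0.5)*x = -4 + 0.5*(0.4096 + 0.3656)
x^{k+1} = -0.5558
Step 2: z-update.
Minimize 7*z^2 + 6*z + (0.5/2)*(-0.5558 - z - 0.3656)^2
FOC: (2*7 + 0.5)*z = -6 + 0.5*(-0.5558 - 0.3656)
z^{k+1} = -0.4456
Step 3: u-update.
u^{k+1} = -0.3656 - 0.5558 + 0.4456 = -0.4758
Step 4: Primal residual = |-0.5558 + 0.4456| = 0.1102


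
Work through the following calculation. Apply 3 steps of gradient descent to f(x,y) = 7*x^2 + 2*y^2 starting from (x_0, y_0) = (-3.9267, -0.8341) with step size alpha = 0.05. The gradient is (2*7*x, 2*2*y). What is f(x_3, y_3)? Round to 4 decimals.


Gradient descent on f(x,y) = 7*x^2 + 2*y^2.
Starting point: (-3.9267, -0.8341), alpha = 0.05
Step 1: grad_x = 2*7*-3.9267 = -54.9738, grad_y = 2*2*-0.8341 = -3.3364
  x_1 = -3.9267 - 0.05*-54.9738 = -1.178
  y_1 = -0.8341 - 0.05*-3.3364 = -0.6673
Step 2: grad_x = 2*7*-1.178 = -16.4921, grad_y = 2*2*-0.6673 = -2.6691
  x_2 = -1.178 - 0.05*-16.4921 = -0.3534
  y_2 = -0.6673 - 0.05*-2.6691 = -0.5338
Step 3: grad_x = 2*7*-0.3534 = -4.9476, grad_y = 2*2*-0.5338 = -2.1353
  x_3 = -0.3534 - 0.05*-4.9476 = -0.106
  y_3 = -0.5338 - 0.05*-2.1353 = -0.4271
f(-0.106, -0.4271) = 7*(-0.106)^2 + 2*(-0.4271)^2 = 0.4434


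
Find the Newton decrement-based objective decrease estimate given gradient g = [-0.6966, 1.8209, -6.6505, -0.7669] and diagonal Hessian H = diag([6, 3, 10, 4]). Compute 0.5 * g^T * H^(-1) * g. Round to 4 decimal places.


Step 1: H is diagonal, so H^(-1) * g = [-0.1161, 0.607, -0.6651, -0.1917].
Step 2: g^T H^(-1) g = sum_i g_i^2 / H_ii
  = (-0.6966)^2/6 + (1.8209)^2/3 + (-6.6505)^2/10 + (-0.7669)^2/4
  = 0.0809 + 1.1052 + 4.4229 + 0.147 = 5.756
Step 3: Objective decrease = 0.5 * g^T H^(-1) g = 2.878


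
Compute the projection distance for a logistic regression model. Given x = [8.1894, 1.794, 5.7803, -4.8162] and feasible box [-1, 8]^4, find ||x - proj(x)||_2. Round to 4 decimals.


Project each component onto [-1, 8].
clip(8.1894) = 8.0, clip(1.794) = 1.794, clip(5.7803) = 5.7803, clip(-4.8162) = -1.0
Projection = [8.0, 1.794, 5.7803, -1.0]
Squared diffs: [0.0359, 0.0, 0.0, 14.5634]
Distance = sqrt(14.5993) = 3.8209


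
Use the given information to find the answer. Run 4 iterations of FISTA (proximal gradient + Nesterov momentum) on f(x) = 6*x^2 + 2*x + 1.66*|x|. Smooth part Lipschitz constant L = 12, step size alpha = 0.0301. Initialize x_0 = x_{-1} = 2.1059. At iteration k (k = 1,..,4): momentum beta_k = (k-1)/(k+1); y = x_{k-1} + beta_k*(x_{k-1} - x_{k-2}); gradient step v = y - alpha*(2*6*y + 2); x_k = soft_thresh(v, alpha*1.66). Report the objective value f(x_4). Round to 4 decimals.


FISTA on f(x) = 6*x^2 + 2*x + 1.66*|x|
L = 12, alpha = 0.0301
Iteration 1: beta = 0.0, y = 2.1059 + 0.0*(2.1059 - 2.1059) = 2.1059
  grad(y) = 27.2708, v = y - alpha*grad = 1.285
  prox(v) = soft_thresh(1.285, 0.05) = 1.2351
Iteration 2: beta = 0.3333, y = 1.2351 + 0.3333*(1.2351 - 2.1059) = 0.9448
  grad(y) = 13.3377, v = y - alpha*grad = 0.5433
  prox(v) = soft_thresh(0.5433, 0.05) = 0.4934
Iteration 3: beta = 0.5, y = 0.4934 + 0.5*(0.4934 - 1.2351) = 0.1225
  grad(y) = 3.4703, v = y - alpha*grad = 0.0181
  prox(v) = soft_thresh(0.0181, 0.05) = 0.0
Iteration 4: beta = 0.6, y = 0.0 + 0.6*(0.0 - 0.4934) = -0.296
  grad(y) = -1.5523, v = y - alpha*grad = -0.2493
  prox(v) = soft_thresh(-0.2493, 0.05) = -0.1993
f(x_4) = 6*(-0.1993)^2 + 2*(-0.1993) + 1.66*|-0.1993| = 0.1706


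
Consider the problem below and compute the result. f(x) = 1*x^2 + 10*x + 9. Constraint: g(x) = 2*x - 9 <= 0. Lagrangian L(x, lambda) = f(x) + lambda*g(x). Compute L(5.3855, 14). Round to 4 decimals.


Step 1: Evaluate f(x).
f(5.3855) = 1*5.3855^2 + 10*5.3855 + 9 = 91.8586
Step 2: Evaluate g(x).
g(5.3855) = 2*5.3855 - 9 = 1.771
Step 3: Compute Lagrangian.
L = 91.8586 + 14*1.771 = 116.6526


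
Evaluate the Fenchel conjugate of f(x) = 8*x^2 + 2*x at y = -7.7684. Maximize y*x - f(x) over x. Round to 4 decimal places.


f*(y) = sup_x {y*x - a*x^2 - b*x} = sup_x {(y-b)*x - a*x^2}
FOC: (y - b) - 2a*x = 0 => x* = (y - b)/(2a)
x* = (-7.7684 - 2)/(2*8) = -0.6105
f*(-7.7684) = (y-b)^2/(4a) = (-7.7684 - 2)^2/(4*8)
= 95.4216/32 = 2.9819


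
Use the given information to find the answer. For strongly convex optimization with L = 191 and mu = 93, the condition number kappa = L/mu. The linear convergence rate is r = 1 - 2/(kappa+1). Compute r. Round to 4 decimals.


Step 1: Compute the condition number.
kappa = L/mu = 191/93 = 2.0538
Step 2: Compute the convergence rate.
r = 1 - 2/(kappa + 1) = 1 - 2*mu/(L + mu) = (L - mu)/(L + mu) = 98/284 = 0.3451


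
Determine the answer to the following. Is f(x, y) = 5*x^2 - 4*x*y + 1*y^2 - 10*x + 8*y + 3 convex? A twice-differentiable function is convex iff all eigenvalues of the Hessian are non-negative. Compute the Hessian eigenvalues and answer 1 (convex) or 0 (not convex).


The Hessian of f(x,y) = 5*x^2 - 4*x*y + 1*y^2 - 10*x + 8*y + 3 is:
H = [[10, -4], [-4, 2]]
Trace = 10 + 2 = 12
Determinant = 10*2 - (-4)^2 = 4
Discriminant = (12)^2 - 4*4 = 128.0
Eigenvalues: lambda_1 = 0.3431, lambda_2 = 11.6569
The function is convex.

1


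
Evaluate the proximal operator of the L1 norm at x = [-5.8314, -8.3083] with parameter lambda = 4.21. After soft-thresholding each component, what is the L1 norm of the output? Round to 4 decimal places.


Soft-thresholding with lambda = 4.21:
prox(-5.8314) = sign(-5.8314)*max(|-5.8314| - 4.21, 0) = -1.6214
prox(-8.3083) = sign(-8.3083)*max(|-8.3083| - 4.21, 0) = -4.0983
prox(x) = [-1.6214, -4.0983]
||prox(x)||_1 = 1.6214 + 4.0983 = 5.7197


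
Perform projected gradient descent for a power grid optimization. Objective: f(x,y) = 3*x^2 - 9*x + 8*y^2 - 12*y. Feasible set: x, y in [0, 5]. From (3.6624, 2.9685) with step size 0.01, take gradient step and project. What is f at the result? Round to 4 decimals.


Step 1: Compute gradient at (3.6624, 2.9685).
grad_x = 2*3*3.6624 - 9 = 12.9744
grad_y = 2*8*2.9685 - 12 = 35.496
Step 2: Gradient step.
x_raw = 3.6624 - 0.01*12.9744 = 3.5327
y_raw = 2.9685 - 0.01*35.496 = 2.6135
Step 3: Project onto [0, 5].
x_proj = clip(3.5327) = 3.5327
y_proj = clip(2.6135) = 2.6135
Step 4: Evaluate f.
f(3.5327, 2.6135) = 28.9273


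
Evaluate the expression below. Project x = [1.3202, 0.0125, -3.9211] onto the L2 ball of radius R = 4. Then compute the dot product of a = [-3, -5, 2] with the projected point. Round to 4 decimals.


Step 1: Compute ||x|| (intermediates to 6 decimals).
||x|| = sqrt(1.3202^2 + 0.0125^2 + (-3.9211)^2) = 4.137404
Step 2: Project.
Since ||x|| > R, scale = R/||x|| = 4/4.137404 = 0.96679, proj(x) = scale * x
proj(x) = [1.276356, 0.012085, -3.79088]
Step 3: Dot product.
a^T * proj(x) = -3*1.276356 - 5*0.012085 + 2*(-3.79088) = -11.4713


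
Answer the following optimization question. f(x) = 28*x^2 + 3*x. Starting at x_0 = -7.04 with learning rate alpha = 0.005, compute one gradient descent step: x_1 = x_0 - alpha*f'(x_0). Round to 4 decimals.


We compute the gradient at x_0 and apply the update.
f'(x) = 56*x + 3
f'(-7.04) = 56*-7.04 + 3 = -391.24
x_1 = -7.04 - 0.005*-391.24 = -5.0838


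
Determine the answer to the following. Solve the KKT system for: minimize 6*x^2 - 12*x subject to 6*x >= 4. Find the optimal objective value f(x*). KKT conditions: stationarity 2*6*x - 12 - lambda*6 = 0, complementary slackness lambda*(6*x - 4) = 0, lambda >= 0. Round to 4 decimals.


Step 1: Try lambda = 0 (constraint inactive).
Stationarity: 2*6*x - 12 = 0
x* = 12/(2*6) = 1.0
Check constraint: 6*1.0 = 6.0 >= 4 -- satisfied.
Step 2: Compute optimal value.
f(x*) = 6*1.0^2 - 12*1.0 = -6.0


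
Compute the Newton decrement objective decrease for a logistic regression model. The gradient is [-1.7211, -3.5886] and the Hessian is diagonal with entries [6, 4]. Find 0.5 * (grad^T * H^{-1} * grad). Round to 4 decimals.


Step 1: H is diagonal, so H^(-1) * g = [-0.2869, -0.8972].
Step 2: g^T H^(-1) g = sum_i g_i^2 / H_ii
  = (-1.7211)^2/6 + (-3.5886)^2/4
  = 0.4937 + 3.2195 = 3.7132
Step 3: Objective decrease = 0.5 * g^T H^(-1) g = 1.8566


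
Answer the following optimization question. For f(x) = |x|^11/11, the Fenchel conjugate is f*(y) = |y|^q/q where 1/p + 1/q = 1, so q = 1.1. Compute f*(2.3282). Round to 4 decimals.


The conjugate exponent q satisfies 1/p + 1/q = 1.
p = 11, so q = 11/(11 - 1) = 1.1
|y|^q = 2.3282^1.1 = 2.5335
f*(2.3282) = 2.5335 / 1.1 = 2.3032


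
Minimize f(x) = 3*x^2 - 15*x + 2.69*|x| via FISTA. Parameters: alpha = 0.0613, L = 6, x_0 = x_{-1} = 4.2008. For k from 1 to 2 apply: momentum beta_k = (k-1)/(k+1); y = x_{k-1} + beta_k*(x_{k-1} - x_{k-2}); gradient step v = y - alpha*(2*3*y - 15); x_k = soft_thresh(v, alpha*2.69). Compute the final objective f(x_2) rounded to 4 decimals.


FISTA on f(x) = 3*x^2 - 15*x + 2.69*|x|
L = 6, alpha = 0.0613
Iteration 1: beta = 0.0, y = 4.2008 + 0.0*(4.2008 - 4.2008) = 4.2008
  grad(y) = 10.2048, v = y - alpha*grad = 3.5752
  prox(v) = soft_thresh(3.5752, 0.1649) = 3.4103
Iteration 2: beta = 0.3333, y = 3.4103 + 0.3333*(3.4103 - 4.2008) = 3.1469
  grad(y) = 3.8812, v = y - alpha*grad = 2.9089
  prox(v) = soft_thresh(2.9089, 0.1649) = 2.7441
f(x_2) = 3*2.7441^2 - 15*2.7441 + 2.69*|2.7441| = -11.1898


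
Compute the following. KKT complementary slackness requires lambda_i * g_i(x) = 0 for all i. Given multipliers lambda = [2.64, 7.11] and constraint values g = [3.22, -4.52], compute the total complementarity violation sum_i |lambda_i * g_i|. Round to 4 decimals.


KKT complementary slackness check:
lambda_1 * g_1 = 2.64 * 3.22 = 8.5008
lambda_2 * g_2 = 7.11 * -4.52 = -32.1372
Total violation = 8.5008 + 32.1372 = 40.638


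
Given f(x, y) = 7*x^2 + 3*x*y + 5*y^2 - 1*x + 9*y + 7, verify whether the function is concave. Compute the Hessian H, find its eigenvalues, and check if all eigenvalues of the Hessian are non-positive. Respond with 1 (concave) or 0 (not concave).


The Hessian of f(x,y) = 7*x^2 + 3*x*y + 5*y^2 - 1*x + 9*y + 7 is:
H = [[14, 3], [3, 10]]
Trace = 14 + 10 = 24
Determinant = 14*10 - (3)^2 = 131
Discriminant = (24)^2 - 4*131 = 52.0
Eigenvalues: lambda_1 = 8.3944, lambda_2 = 15.6056
The function is not concave.

0


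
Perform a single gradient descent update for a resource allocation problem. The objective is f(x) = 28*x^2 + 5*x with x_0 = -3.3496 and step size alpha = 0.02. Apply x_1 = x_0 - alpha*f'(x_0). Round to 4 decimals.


We compute the gradient at x_0 and apply the update.
f'(x) = 56*x + 5
f'(-3.3496) = 56*-3.3496 + 5 = -182.5776
x_1 = -3.3496 - 0.02*-182.5776 = 0.302


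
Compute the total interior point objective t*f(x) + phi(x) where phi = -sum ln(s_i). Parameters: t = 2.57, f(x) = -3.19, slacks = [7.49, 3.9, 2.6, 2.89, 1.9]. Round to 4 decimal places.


Step 1: Compute log-barrier.
ln values: [2.0136, 1.361, 0.9555, 1.0613, 0.6419]
phi = -(2.0136 + 1.361 + 0.9555 + 1.0613 + 0.6419) = -6.0332
Step 2: Compute augmented objective.
t*f(x) = 2.57*-3.19 = -8.1983
Total = -8.1983 - 6.0332 = -14.2315


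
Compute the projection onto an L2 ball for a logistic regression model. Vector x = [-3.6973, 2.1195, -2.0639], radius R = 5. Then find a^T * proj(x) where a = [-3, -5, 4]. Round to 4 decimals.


Step 1: Compute ||x|| (intermediates to 6 decimals).
||x|| = sqrt((-3.6973)^2 + 2.1195^2 + (-2.0639)^2) = 4.735186
Step 2: Project.
Since ||x|| <= R, proj = x (no scaling needed).
proj(x) = [-3.6973, 2.1195, -2.0639]
Step 3: Dot product.
a^T * proj(x) = -3*(-3.6973) - 5*2.1195 + 4*(-2.0639) = -7.7612


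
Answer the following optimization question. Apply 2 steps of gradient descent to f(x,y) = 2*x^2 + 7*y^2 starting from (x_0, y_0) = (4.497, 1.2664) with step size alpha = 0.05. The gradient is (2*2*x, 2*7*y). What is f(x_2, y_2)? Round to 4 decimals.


Gradient descent on f(x,y) = 2*x^2 + 7*y^2.
Starting point: (4.497, 1.2664), alpha = 0.05
Step 1: grad_x = 2*2*4.497 = 17.988, grad_y = 2*7*1.2664 = 17.7296
  x_1 = 4.497 - 0.05*17.988 = 3.5976
  y_1 = 1.2664 - 0.05*17.7296 = 0.3799
Step 2: grad_x = 2*2*3.5976 = 14.3904, grad_y = 2*7*0.3799 = 5.3189
  x_2 = 3.5976 - 0.05*14.3904 = 2.8781
  y_2 = 0.3799 - 0.05*5.3189 = 0.114
f(2.8781, 0.114) = 2*2.8781^2 + 7*0.114^2 = 16.6576


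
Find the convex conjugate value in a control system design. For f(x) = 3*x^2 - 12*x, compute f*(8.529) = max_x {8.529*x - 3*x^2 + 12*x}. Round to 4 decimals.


f*(y) = sup_x {y*x - a*x^2 - b*x} = sup_x {(y-b)*x - a*x^2}
FOC: (y - b) - 2a*x = 0 => x* = (y - b)/(2a)
x* = (8.529 + 12)/(2*3) = 3.4215
f*(8.529) = (y-b)^2/(4a) = (8.529 + 12)^2/(4*3)
= 421.4398/12 = 35.12


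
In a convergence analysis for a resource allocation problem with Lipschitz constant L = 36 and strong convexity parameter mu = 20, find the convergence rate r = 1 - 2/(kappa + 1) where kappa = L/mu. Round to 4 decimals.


Step 1: Compute the condition number.
kappa = L/mu = 36/20 = 1.8
Step 2: Compute the convergence rate.
r = 1 - 2/(kappa + 1) = 1 - 2*mu/(L + mu) = (L - mu)/(L + mu) = 16/56 = 0.2857
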